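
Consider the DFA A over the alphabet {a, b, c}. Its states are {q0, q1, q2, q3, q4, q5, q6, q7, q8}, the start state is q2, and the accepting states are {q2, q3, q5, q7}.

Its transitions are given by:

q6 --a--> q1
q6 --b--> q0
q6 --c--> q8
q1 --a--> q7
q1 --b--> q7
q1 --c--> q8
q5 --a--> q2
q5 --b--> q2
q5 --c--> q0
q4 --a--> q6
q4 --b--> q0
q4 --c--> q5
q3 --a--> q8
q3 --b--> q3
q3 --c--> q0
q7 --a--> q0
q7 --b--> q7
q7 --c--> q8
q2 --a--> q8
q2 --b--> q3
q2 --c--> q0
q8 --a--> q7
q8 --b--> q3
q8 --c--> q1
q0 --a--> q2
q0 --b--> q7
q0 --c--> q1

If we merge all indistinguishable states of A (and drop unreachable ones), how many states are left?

Reachable states from the start: {q0,q1,q2,q3,q7,q8}. Unreachable: {q4,q5,q6} — drop them.
Initial partition by acceptance: {q2,q3,q7} | {q0,q1,q8}.
No further refinement is possible. Final partition (2 blocks): {q2,q3,q7} | {q0,q1,q8}.

2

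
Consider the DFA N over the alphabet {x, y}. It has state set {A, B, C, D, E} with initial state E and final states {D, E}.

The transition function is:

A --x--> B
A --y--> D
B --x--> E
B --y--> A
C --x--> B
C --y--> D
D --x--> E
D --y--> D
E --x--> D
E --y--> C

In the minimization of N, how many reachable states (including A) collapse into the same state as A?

Every state is reachable, so we keep all 5.
P0 = {D,E} | {A,B,C}.
Refine {D,E} on symbol y: members go to different blocks, giving {D} and {E}.
On input x, block {A,B,C} splits into {A,C} and {B}.
No further refinement is possible. Final partition (4 blocks): {D} | {A,C} | {E} | {B}.
State A belongs to the block {A,C}, which has 2 states.

2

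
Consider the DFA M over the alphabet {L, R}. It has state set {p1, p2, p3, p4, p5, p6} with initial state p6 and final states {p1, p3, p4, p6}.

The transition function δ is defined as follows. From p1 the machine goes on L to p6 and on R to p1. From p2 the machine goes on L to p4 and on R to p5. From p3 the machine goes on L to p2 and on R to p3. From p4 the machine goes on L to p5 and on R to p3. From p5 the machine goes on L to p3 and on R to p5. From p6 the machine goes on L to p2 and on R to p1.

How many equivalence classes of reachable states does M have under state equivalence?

Every state is reachable, so we keep all 6.
P0 = {p1,p3,p4,p6} | {p2,p5}.
Split {p1,p3,p4,p6} by δ(·,L) → {p3,p4,p6} and {p1}.
On input R, block {p3,p4,p6} splits into {p3,p4} and {p6}.
No further refinement is possible. Final partition (4 blocks): {p3,p4} | {p2,p5} | {p1} | {p6}.

4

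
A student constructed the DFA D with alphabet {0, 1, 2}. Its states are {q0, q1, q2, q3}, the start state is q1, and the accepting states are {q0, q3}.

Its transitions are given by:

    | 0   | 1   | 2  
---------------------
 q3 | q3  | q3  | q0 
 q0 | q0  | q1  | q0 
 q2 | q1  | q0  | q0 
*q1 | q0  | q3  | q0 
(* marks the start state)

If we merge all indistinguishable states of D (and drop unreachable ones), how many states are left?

3

States {q2} cannot be reached from the start state, so discard them.
Start with accepting vs non-accepting: {q0,q3} | {q1}.
Split {q0,q3} by δ(·,1) → {q0} and {q3}.
No further refinement is possible. Final partition (3 blocks): {q0} | {q1} | {q3}.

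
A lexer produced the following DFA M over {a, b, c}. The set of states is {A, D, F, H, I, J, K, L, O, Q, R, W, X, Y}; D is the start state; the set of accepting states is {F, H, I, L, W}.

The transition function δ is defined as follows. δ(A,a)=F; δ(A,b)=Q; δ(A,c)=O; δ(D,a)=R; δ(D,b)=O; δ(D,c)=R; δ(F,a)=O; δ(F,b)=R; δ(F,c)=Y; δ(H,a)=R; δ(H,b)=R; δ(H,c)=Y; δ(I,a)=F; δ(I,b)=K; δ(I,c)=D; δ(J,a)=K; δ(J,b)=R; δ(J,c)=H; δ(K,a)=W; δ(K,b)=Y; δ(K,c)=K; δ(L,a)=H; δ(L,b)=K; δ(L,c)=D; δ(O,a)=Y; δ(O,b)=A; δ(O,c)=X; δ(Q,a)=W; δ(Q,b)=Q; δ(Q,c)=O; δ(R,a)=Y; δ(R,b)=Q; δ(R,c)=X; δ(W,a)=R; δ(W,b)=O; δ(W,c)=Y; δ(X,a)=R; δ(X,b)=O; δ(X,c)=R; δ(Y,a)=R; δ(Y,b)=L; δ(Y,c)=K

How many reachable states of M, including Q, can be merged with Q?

2

First remove the unreachable states {I,J}; 12 states remain.
P0 = {F,H,L,W} | {A,D,K,O,Q,R,X,Y}.
On input a, block {F,H,L,W} splits into {F,H,W} and {L}.
On input a, block {A,D,K,O,Q,R,X,Y} splits into {D,O,R,X,Y} and {A,K,Q}.
On input b, block {D,O,R,X,Y} splits into {D,X} and {O,R} and {Y}.
Split {A,K,Q} by δ(·,b) → {A,Q} and {K}.
Stable partition: {F,H,W} | {D,X} | {L} | {A,Q} | {O,R} | {Y} | {K} — 7 equivalence classes.
State Q belongs to the block {A,Q}, which has 2 states.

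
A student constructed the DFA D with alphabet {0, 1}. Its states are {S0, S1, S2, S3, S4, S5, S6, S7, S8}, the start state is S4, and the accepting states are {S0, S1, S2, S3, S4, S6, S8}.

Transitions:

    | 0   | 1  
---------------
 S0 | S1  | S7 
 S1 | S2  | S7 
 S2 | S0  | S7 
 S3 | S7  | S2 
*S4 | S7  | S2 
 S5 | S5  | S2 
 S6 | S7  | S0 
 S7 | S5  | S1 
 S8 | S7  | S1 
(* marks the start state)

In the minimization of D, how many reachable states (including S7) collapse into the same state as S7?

2

States {S3,S6,S8} cannot be reached from the start state, so discard them.
Start with accepting vs non-accepting: {S0,S1,S2,S4} | {S5,S7}.
On input 0, block {S0,S1,S2,S4} splits into {S0,S1,S2} and {S4}.
The partition is now stable with 3 blocks: {S0,S1,S2} | {S5,S7} | {S4}.
The equivalence class containing S7 is {S5,S7}, of size 2.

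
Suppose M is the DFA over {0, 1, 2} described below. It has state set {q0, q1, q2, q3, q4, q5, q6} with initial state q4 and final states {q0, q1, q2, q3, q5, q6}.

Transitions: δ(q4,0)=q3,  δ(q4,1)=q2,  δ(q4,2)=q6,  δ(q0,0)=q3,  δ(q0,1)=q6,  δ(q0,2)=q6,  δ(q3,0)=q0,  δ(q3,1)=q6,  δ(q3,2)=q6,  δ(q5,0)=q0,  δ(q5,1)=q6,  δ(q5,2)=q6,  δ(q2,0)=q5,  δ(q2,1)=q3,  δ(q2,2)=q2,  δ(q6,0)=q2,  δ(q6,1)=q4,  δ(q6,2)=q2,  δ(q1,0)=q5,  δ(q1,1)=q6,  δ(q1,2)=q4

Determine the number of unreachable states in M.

Starting at q4 and following transitions, the reachable set is {q0, q2, q3, q4, q5, q6}. That leaves q1 unreachable — 1 in total.

1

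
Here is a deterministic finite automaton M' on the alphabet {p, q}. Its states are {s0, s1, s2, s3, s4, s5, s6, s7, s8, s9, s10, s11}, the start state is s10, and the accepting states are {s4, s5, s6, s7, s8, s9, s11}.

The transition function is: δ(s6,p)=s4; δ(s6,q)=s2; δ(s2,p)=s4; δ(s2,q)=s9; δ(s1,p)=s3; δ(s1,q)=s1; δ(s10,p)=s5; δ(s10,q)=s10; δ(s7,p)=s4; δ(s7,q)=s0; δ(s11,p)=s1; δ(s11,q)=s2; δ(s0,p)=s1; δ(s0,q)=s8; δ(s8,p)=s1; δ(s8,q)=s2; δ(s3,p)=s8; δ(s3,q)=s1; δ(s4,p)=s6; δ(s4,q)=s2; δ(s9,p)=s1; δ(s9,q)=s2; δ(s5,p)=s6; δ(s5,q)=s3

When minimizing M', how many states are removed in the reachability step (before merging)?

3

Starting at s10 and following transitions, the reachable set is {s1, s2, s3, s4, s5, s6, s8, s9, s10}. That leaves s0, s7, s11 unreachable — 3 in total.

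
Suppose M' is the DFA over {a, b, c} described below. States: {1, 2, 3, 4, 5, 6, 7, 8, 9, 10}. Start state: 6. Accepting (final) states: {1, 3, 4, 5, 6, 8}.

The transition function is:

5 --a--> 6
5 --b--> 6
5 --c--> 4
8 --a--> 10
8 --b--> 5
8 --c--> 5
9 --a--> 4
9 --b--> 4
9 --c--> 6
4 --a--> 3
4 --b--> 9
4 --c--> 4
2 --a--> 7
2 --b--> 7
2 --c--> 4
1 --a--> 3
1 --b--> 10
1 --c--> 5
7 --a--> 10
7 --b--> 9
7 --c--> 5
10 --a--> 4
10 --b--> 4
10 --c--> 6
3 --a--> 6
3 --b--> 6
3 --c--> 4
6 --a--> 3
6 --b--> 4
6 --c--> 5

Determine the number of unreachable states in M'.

5

No path from 6 leads to 1, 2, 7, 8, 10; the other 5 states are all reachable.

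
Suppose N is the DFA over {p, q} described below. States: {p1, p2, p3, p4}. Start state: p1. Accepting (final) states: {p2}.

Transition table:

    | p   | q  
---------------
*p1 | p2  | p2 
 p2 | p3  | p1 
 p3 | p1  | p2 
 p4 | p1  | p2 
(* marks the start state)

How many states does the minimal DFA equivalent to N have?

Reachable states from the start: {p1,p2,p3}. Unreachable: {p4} — drop them.
Initial partition by acceptance: {p2} | {p1,p3}.
On input p, block {p1,p3} splits into {p1} and {p3}.
Stable partition: {p2} | {p1} | {p3} — 3 equivalence classes.

3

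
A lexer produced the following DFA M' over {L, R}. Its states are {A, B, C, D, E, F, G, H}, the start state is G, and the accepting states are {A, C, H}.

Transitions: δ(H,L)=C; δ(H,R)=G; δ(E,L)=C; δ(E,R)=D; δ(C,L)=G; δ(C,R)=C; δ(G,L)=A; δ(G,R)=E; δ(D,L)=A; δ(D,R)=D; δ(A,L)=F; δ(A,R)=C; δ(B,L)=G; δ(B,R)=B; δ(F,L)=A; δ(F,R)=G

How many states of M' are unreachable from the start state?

2

BFS from G reaches {A, C, D, E, F, G}; the 2 state(s) B, H are never visited.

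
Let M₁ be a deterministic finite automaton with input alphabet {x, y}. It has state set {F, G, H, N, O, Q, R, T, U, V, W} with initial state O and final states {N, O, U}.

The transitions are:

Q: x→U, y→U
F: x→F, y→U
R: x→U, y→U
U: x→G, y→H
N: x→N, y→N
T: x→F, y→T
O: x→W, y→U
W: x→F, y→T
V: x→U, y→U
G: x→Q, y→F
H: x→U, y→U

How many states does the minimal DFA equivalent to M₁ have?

6

First remove the unreachable states {N,R,V}; 8 states remain.
P0 = {O,U} | {F,G,H,Q,T,W}.
Split {O,U} by δ(·,y) → {O} and {U}.
On input x, block {F,G,H,Q,T,W} splits into {F,G,T,W} and {H,Q}.
On input x, block {F,G,T,W} splits into {F,T,W} and {G}.
Refine {F,T,W} on symbol y: members go to different blocks, giving {T,W} and {F}.
Stable partition: {O} | {T,W} | {U} | {H,Q} | {G} | {F} — 6 equivalence classes.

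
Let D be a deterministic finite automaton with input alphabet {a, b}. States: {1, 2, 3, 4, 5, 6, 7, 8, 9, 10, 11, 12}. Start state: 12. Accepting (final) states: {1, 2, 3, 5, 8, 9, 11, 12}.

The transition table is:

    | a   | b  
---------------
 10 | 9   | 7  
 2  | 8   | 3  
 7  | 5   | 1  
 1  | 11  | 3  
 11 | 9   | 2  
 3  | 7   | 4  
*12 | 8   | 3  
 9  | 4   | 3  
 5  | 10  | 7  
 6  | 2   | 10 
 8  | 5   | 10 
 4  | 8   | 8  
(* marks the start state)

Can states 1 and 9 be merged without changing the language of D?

No

First remove the unreachable states {6}; 11 states remain.
Initial partition by acceptance: {1,2,3,5,8,9,11,12} | {4,7,10}.
Refine {1,2,3,5,8,9,11,12} on symbol a: members go to different blocks, giving {1,2,8,11,12} and {3,5,9}.
Split {1,2,8,11,12} by δ(·,a) → {1,2,12} and {8,11}.
Split {4,7,10} by δ(·,a) → {7,10} and {4}.
On input b, block {7,10} splits into {7} and {10}.
Refine {3,5,9} on symbol a: members go to different blocks, giving {3} and {5} and {9}.
On input a, block {8,11} splits into {8} and {11}.
Refine {1,2,12} on symbol a: members go to different blocks, giving {2,12} and {1}.
Stable partition: {2,12} | {7} | {3} | {8} | {4} | {10} | {5} | {9} | {11} | {1} — 10 equivalence classes.
1 and 9 end up in different blocks, so they are distinguishable. For instance, the string 'a' is accepted from only 1.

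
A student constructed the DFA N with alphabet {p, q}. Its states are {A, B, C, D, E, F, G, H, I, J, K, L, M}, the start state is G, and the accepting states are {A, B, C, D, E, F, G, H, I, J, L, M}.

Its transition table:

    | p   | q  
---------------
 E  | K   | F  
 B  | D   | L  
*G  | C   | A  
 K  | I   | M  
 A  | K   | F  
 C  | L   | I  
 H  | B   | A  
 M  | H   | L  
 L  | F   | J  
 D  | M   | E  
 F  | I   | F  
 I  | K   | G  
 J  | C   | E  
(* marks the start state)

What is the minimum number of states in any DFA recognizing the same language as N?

9

Every state is reachable, so we keep all 13.
Start with accepting vs non-accepting: {A,B,C,D,E,F,G,H,I,J,L,M} | {K}.
Refine {A,B,C,D,E,F,G,H,I,J,L,M} on symbol p: members go to different blocks, giving {B,C,D,F,G,H,J,L,M} and {A,E,I}.
Split {B,C,D,F,G,H,J,L,M} by δ(·,p) → {B,C,D,G,H,J,L,M} and {F}.
Split {B,C,D,G,H,J,L,M} by δ(·,p) → {B,C,D,G,H,J,M} and {L}.
On input p, block {B,C,D,G,H,J,M} splits into {B,D,G,H,J,M} and {C}.
Refine {B,D,G,H,J,M} on symbol p: members go to different blocks, giving {B,D,H,M} and {G,J}.
On input q, block {B,D,H,M} splits into {B,M} and {D,H}.
Split {A,E,I} by δ(·,q) → {A,E} and {I}.
The partition is now stable with 9 blocks: {B,M} | {K} | {A,E} | {F} | {L} | {C} | {G,J} | {D,H} | {I}.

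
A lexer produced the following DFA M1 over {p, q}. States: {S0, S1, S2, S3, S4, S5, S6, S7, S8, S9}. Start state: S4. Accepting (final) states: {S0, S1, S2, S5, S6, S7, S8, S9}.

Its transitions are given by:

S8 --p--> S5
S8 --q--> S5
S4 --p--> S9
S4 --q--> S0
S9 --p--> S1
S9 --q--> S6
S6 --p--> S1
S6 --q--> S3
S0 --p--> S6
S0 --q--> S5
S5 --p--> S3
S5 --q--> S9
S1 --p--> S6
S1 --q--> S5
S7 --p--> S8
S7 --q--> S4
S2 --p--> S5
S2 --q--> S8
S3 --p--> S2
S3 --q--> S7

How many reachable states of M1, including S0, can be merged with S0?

All states are reachable from the start state.
Initial partition by acceptance: {S0,S1,S2,S5,S6,S7,S8,S9} | {S3,S4}.
On input p, block {S0,S1,S2,S5,S6,S7,S8,S9} splits into {S0,S1,S2,S6,S7,S8,S9} and {S5}.
Split {S0,S1,S2,S6,S7,S8,S9} by δ(·,p) → {S0,S1,S6,S7,S9} and {S2,S8}.
On input p, block {S0,S1,S6,S7,S9} splits into {S0,S1,S6,S9} and {S7}.
On input q, block {S0,S1,S6,S9} splits into {S0,S1} and {S6} and {S9}.
Split {S3,S4} by δ(·,p) → {S3} and {S4}.
Split {S2,S8} by δ(·,q) → {S2} and {S8}.
The partition is now stable with 9 blocks: {S0,S1} | {S3} | {S5} | {S2} | {S7} | {S6} | {S9} | {S4} | {S8}.
The equivalence class containing S0 is {S0,S1}, of size 2.

2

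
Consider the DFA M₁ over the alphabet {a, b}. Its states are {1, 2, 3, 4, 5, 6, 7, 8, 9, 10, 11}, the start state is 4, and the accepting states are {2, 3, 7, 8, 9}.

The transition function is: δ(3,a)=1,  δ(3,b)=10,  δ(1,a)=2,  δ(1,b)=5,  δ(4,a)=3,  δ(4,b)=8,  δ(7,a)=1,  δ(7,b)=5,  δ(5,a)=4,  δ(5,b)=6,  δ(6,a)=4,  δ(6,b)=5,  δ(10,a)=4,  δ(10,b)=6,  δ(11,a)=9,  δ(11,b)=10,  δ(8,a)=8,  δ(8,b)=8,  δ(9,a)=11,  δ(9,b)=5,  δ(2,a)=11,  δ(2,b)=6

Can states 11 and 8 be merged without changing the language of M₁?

No

States {7} cannot be reached from the start state, so discard them.
Initial partition by acceptance: {2,3,8,9} | {1,4,5,6,10,11}.
Refine {2,3,8,9} on symbol a: members go to different blocks, giving {2,3,9} and {8}.
Split {1,4,5,6,10,11} by δ(·,a) → {1,4,11} and {5,6,10}.
Split {1,4,11} by δ(·,b) → {1,11} and {4}.
Stable partition: {2,3,9} | {1,11} | {8} | {5,6,10} | {4} — 5 equivalence classes.
11 and 8 end up in different blocks, so they are distinguishable. For instance, the string 'ε' is accepted from only 8.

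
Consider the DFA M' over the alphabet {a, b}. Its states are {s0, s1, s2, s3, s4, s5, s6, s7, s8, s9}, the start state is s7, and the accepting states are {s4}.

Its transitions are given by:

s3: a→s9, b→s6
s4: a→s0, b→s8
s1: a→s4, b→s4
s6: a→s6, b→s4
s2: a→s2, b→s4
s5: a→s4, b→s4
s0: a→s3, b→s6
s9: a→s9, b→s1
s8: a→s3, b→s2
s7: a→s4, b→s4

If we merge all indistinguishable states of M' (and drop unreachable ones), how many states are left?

Reachable states from the start: {s0,s1,s2,s3,s4,s6,s7,s8,s9}. Unreachable: {s5} — drop them.
Initial partition by acceptance: {s4} | {s0,s1,s2,s3,s6,s7,s8,s9}.
On input a, block {s0,s1,s2,s3,s6,s7,s8,s9} splits into {s0,s2,s3,s6,s8,s9} and {s1,s7}.
On input b, block {s0,s2,s3,s6,s8,s9} splits into {s0,s3,s8} and {s2,s6} and {s9}.
Split {s0,s3,s8} by δ(·,a) → {s0,s8} and {s3}.
Stable partition: {s4} | {s0,s8} | {s1,s7} | {s2,s6} | {s9} | {s3} — 6 equivalence classes.

6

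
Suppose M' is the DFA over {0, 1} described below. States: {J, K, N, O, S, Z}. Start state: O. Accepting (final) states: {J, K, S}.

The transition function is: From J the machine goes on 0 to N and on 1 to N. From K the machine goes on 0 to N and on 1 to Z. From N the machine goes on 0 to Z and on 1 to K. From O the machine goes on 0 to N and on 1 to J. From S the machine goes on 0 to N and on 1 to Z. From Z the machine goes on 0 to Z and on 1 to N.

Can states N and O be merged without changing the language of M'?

No

Reachable states from the start: {J,K,N,O,Z}. Unreachable: {S} — drop them.
P0 = {J,K} | {N,O,Z}.
On input 1, block {N,O,Z} splits into {N,O} and {Z}.
On input 1, block {J,K} splits into {K} and {J}.
Split {N,O} by δ(·,0) → {O} and {N}.
Stable partition: {K} | {O} | {Z} | {J} | {N} — 5 equivalence classes.
N and O end up in different blocks, so they are distinguishable. For instance, the string '01' is accepted from only O.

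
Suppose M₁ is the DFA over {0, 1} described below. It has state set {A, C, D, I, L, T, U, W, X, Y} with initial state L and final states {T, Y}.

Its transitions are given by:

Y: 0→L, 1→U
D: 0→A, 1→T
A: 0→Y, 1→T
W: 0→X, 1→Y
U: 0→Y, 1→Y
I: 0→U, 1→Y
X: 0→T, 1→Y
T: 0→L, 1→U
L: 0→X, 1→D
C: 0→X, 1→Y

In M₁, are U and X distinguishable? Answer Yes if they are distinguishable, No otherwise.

First remove the unreachable states {C,I,W}; 7 states remain.
P0 = {T,Y} | {A,D,L,U,X}.
On input 0, block {A,D,L,U,X} splits into {A,U,X} and {D,L}.
Refine {D,L} on symbol 1: members go to different blocks, giving {L} and {D}.
Stable partition: {T,Y} | {A,U,X} | {L} | {D} — 4 equivalence classes.
U and X lie in the same block of the stable partition, so they are equivalent — no string distinguishes them.

No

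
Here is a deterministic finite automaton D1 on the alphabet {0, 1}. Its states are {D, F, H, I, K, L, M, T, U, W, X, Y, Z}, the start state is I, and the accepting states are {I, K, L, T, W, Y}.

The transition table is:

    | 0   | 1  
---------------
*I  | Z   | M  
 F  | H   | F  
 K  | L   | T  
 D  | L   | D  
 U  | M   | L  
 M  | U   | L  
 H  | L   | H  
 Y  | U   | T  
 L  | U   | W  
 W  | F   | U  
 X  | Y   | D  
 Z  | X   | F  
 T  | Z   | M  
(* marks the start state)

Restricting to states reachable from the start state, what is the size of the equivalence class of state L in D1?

Reachable states from the start: {D,F,H,I,L,M,T,U,W,X,Y,Z}. Unreachable: {K} — drop them.
Start with accepting vs non-accepting: {I,L,T,W,Y} | {D,F,H,M,U,X,Z}.
Refine {I,L,T,W,Y} on symbol 1: members go to different blocks, giving {I,T,W} and {L,Y}.
Refine {D,F,H,M,U,X,Z} on symbol 0: members go to different blocks, giving {F,M,U,Z} and {D,H,X}.
Split {F,M,U,Z} by δ(·,0) → {F,Z} and {M,U}.
Stable partition: {I,T,W} | {F,Z} | {L,Y} | {D,H,X} | {M,U} — 5 equivalence classes.
The equivalence class containing L is {L,Y}, of size 2.

2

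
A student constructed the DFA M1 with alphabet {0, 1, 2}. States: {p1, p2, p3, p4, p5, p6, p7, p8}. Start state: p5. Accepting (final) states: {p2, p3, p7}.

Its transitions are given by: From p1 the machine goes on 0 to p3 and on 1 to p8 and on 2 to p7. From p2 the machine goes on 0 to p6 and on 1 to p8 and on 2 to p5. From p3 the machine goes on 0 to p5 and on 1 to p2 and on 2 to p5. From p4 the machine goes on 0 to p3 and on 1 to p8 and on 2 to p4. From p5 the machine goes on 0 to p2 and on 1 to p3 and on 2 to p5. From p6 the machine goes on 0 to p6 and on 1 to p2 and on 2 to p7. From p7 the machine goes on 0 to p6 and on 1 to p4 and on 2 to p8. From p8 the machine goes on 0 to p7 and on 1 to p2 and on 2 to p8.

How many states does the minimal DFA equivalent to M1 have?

First remove the unreachable states {p1}; 7 states remain.
P0 = {p2,p3,p7} | {p4,p5,p6,p8}.
Split {p2,p3,p7} by δ(·,1) → {p2,p7} and {p3}.
Refine {p4,p5,p6,p8} on symbol 0: members go to different blocks, giving {p5,p8} and {p4} and {p6}.
On input 1, block {p2,p7} splits into {p2} and {p7}.
On input 0, block {p5,p8} splits into {p5} and {p8}.
The partition is now stable with 7 blocks: {p2} | {p5} | {p3} | {p4} | {p6} | {p7} | {p8}.

7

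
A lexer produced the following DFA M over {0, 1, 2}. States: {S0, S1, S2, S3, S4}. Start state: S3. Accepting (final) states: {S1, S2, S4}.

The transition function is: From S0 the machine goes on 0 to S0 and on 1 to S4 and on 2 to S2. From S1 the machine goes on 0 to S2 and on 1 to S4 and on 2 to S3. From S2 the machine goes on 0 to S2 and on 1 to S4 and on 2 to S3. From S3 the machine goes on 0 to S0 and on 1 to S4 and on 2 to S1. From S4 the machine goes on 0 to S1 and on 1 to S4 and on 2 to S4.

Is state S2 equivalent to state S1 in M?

Initial partition by acceptance: {S1,S2,S4} | {S0,S3}.
On input 2, block {S1,S2,S4} splits into {S1,S2} and {S4}.
No further refinement is possible. Final partition (3 blocks): {S1,S2} | {S0,S3} | {S4}.
S2 and S1 lie in the same block of the stable partition, so they are equivalent — no string distinguishes them.

Yes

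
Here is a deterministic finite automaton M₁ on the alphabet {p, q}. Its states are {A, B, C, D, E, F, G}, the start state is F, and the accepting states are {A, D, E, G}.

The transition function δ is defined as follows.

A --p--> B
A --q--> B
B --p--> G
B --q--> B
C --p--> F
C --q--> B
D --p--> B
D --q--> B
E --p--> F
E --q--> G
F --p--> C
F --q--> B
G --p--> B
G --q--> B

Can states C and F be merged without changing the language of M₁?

Reachable states from the start: {B,C,F,G}. Unreachable: {A,D,E} — drop them.
Initial partition by acceptance: {G} | {B,C,F}.
On input p, block {B,C,F} splits into {C,F} and {B}.
Stable partition: {G} | {C,F} | {B} — 3 equivalence classes.
C and F lie in the same block of the stable partition, so they are equivalent — no string distinguishes them.

Yes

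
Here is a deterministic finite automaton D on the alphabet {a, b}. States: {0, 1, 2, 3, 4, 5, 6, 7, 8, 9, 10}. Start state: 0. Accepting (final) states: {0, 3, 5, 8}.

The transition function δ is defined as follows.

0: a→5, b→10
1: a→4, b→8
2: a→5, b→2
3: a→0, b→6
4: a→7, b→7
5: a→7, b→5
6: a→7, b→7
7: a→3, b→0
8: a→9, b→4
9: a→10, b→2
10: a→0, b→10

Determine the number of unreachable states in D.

5

No path from 0 leads to 1, 2, 4, 8, 9; the other 6 states are all reachable.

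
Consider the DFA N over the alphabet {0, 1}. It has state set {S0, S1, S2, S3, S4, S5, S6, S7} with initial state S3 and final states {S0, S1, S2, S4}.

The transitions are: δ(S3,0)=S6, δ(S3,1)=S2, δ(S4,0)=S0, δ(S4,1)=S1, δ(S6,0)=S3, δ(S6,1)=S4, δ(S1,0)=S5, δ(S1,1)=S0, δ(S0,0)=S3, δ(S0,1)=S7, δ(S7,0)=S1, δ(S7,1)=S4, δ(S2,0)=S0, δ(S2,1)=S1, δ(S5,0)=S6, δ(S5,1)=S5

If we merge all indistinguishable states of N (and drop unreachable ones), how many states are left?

Initial partition by acceptance: {S0,S1,S2,S4} | {S3,S5,S6,S7}.
On input 0, block {S0,S1,S2,S4} splits into {S0,S1} and {S2,S4}.
Refine {S0,S1} on symbol 1: members go to different blocks, giving {S0} and {S1}.
Refine {S3,S5,S6,S7} on symbol 0: members go to different blocks, giving {S3,S5,S6} and {S7}.
Refine {S3,S5,S6} on symbol 1: members go to different blocks, giving {S3,S6} and {S5}.
No further refinement is possible. Final partition (6 blocks): {S0} | {S3,S6} | {S2,S4} | {S1} | {S7} | {S5}.

6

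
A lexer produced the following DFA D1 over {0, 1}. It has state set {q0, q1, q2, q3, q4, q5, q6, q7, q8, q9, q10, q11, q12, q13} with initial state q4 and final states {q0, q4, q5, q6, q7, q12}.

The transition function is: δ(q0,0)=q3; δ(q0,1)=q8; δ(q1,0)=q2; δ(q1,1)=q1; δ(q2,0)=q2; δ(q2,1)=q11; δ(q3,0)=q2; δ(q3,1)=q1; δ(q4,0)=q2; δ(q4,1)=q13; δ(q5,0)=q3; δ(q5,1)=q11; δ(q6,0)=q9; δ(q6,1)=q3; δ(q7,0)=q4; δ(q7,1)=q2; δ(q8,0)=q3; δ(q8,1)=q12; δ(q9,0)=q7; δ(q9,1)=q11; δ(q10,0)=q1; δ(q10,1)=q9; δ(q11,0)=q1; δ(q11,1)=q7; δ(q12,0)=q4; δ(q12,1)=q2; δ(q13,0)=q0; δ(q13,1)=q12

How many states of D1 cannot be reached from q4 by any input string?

BFS from q4 reaches {q0, q1, q2, q3, q4, q7, q8, q11, q12, q13}; the 4 state(s) q5, q6, q9, q10 are never visited.

4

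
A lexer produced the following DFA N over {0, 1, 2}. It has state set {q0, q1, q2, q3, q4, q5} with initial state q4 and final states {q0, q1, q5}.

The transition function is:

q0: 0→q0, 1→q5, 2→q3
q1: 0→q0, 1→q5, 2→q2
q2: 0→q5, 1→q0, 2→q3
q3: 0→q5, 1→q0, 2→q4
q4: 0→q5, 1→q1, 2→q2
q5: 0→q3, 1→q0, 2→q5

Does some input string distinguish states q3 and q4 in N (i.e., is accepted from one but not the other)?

No

Every state is reachable, so we keep all 6.
Initial partition by acceptance: {q0,q1,q5} | {q2,q3,q4}.
Split {q0,q1,q5} by δ(·,0) → {q0,q1} and {q5}.
No further refinement is possible. Final partition (3 blocks): {q0,q1} | {q2,q3,q4} | {q5}.
q3 and q4 lie in the same block of the stable partition, so they are equivalent — no string distinguishes them.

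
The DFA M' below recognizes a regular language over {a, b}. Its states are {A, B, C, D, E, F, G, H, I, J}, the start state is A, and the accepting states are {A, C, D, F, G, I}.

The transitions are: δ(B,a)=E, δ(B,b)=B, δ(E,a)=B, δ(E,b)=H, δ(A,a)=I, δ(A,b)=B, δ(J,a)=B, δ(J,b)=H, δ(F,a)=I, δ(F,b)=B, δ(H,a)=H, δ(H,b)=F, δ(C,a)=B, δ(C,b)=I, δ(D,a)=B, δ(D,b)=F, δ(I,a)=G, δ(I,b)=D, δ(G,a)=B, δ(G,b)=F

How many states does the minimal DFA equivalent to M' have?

6

Reachable states from the start: {A,B,D,E,F,G,H,I}. Unreachable: {C,J} — drop them.
Start with accepting vs non-accepting: {A,D,F,G,I} | {B,E,H}.
Refine {A,D,F,G,I} on symbol a: members go to different blocks, giving {A,F,I} and {D,G}.
On input a, block {A,F,I} splits into {A,F} and {I}.
Refine {B,E,H} on symbol b: members go to different blocks, giving {B,E} and {H}.
On input b, block {B,E} splits into {B} and {E}.
The partition is now stable with 6 blocks: {A,F} | {B} | {D,G} | {I} | {H} | {E}.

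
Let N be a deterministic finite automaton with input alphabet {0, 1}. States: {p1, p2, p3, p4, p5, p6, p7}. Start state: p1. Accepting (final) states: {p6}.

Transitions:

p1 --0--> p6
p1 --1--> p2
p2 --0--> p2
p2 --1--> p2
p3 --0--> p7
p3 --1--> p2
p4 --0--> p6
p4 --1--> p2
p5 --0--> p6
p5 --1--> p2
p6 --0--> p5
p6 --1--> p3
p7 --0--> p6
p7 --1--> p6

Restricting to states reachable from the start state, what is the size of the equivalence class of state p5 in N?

First remove the unreachable states {p4}; 6 states remain.
Start with accepting vs non-accepting: {p6} | {p1,p2,p3,p5,p7}.
Refine {p1,p2,p3,p5,p7} on symbol 0: members go to different blocks, giving {p1,p5,p7} and {p2,p3}.
Refine {p1,p5,p7} on symbol 1: members go to different blocks, giving {p1,p5} and {p7}.
On input 0, block {p2,p3} splits into {p2} and {p3}.
No further refinement is possible. Final partition (5 blocks): {p6} | {p1,p5} | {p2} | {p7} | {p3}.
The equivalence class containing p5 is {p1,p5}, of size 2.

2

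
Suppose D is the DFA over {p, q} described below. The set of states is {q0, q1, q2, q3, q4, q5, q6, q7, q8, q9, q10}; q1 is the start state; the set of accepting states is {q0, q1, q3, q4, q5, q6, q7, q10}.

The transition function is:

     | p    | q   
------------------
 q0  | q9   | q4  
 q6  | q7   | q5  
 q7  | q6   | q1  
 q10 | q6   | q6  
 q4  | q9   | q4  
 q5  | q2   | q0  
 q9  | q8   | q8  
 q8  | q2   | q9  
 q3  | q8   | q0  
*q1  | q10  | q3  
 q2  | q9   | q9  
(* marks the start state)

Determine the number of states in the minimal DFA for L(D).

All states are reachable from the start state.
Start with accepting vs non-accepting: {q0,q1,q3,q4,q5,q6,q7,q10} | {q2,q8,q9}.
Split {q0,q1,q3,q4,q5,q6,q7,q10} by δ(·,p) → {q0,q3,q4,q5} and {q1,q6,q7,q10}.
Refine {q1,q6,q7,q10} on symbol q: members go to different blocks, giving {q1,q6} and {q7,q10}.
Stable partition: {q0,q3,q4,q5} | {q2,q8,q9} | {q1,q6} | {q7,q10} — 4 equivalence classes.

4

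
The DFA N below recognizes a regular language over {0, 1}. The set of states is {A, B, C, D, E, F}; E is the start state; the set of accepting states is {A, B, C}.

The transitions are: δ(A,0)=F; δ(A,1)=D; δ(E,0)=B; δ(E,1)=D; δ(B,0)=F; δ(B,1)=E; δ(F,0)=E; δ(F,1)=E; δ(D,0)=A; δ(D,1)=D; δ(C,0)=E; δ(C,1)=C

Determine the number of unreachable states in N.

1

BFS from E reaches {A, B, D, E, F}; the 1 state(s) C are never visited.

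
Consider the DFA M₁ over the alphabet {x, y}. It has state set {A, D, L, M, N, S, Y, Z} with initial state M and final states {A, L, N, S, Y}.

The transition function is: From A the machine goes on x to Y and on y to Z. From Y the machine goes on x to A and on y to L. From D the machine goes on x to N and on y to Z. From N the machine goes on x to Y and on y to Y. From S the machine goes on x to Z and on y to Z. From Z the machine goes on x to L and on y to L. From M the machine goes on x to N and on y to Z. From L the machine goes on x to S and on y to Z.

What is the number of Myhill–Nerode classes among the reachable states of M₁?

First remove the unreachable states {D}; 7 states remain.
P0 = {A,L,N,S,Y} | {M,Z}.
Split {A,L,N,S,Y} by δ(·,x) → {A,L,N,Y} and {S}.
Refine {A,L,N,Y} on symbol x: members go to different blocks, giving {A,N,Y} and {L}.
Split {A,N,Y} by δ(·,y) → {N} and {Y} and {A}.
On input x, block {M,Z} splits into {Z} and {M}.
The partition is now stable with 7 blocks: {N} | {Z} | {S} | {L} | {Y} | {A} | {M}.

7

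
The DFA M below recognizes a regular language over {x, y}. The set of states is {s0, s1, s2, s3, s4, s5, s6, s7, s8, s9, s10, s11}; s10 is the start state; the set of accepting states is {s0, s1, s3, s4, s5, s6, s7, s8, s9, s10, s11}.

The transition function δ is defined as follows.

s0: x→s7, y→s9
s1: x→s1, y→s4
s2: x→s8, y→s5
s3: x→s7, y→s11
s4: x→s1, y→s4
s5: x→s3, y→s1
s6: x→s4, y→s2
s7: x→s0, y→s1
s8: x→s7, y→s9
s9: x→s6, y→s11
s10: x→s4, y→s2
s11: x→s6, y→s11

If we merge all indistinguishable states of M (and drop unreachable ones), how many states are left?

6

P0 = {s0,s1,s3,s4,s5,s6,s7,s8,s9,s10,s11} | {s2}.
Refine {s0,s1,s3,s4,s5,s6,s7,s8,s9,s10,s11} on symbol y: members go to different blocks, giving {s0,s1,s3,s4,s5,s7,s8,s9,s11} and {s6,s10}.
On input x, block {s0,s1,s3,s4,s5,s7,s8,s9,s11} splits into {s0,s1,s3,s4,s5,s7,s8} and {s9,s11}.
Refine {s0,s1,s3,s4,s5,s7,s8} on symbol y: members go to different blocks, giving {s1,s4,s5,s7} and {s0,s3,s8}.
Split {s1,s4,s5,s7} by δ(·,x) → {s1,s4} and {s5,s7}.
Stable partition: {s1,s4} | {s2} | {s6,s10} | {s9,s11} | {s0,s3,s8} | {s5,s7} — 6 equivalence classes.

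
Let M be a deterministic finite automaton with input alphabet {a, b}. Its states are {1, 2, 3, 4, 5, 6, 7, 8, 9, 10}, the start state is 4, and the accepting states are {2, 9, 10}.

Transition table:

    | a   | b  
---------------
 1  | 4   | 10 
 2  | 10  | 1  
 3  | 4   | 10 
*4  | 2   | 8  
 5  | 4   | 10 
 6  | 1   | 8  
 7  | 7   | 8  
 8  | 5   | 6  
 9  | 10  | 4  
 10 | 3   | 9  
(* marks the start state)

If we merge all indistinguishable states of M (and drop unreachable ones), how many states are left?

States {7} cannot be reached from the start state, so discard them.
P0 = {2,9,10} | {1,3,4,5,6,8}.
Refine {2,9,10} on symbol a: members go to different blocks, giving {2,9} and {10}.
Refine {1,3,4,5,6,8} on symbol a: members go to different blocks, giving {1,3,5,6,8} and {4}.
Split {2,9} by δ(·,b) → {2} and {9}.
Refine {1,3,5,6,8} on symbol a: members go to different blocks, giving {1,3,5} and {6,8}.
No further refinement is possible. Final partition (6 blocks): {2} | {1,3,5} | {10} | {4} | {9} | {6,8}.

6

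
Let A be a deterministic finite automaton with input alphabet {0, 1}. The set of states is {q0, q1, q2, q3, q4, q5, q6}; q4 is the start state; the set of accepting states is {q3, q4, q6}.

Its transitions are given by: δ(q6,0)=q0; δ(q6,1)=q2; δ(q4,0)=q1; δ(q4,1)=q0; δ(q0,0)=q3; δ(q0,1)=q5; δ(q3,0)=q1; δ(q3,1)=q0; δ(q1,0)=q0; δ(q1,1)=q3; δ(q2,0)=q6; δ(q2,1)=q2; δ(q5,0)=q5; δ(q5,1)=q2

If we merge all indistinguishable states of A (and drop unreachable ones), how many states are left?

All states are reachable from the start state.
Start with accepting vs non-accepting: {q3,q4,q6} | {q0,q1,q2,q5}.
Refine {q0,q1,q2,q5} on symbol 0: members go to different blocks, giving {q0,q2} and {q1,q5}.
Split {q3,q4,q6} by δ(·,0) → {q3,q4} and {q6}.
On input 0, block {q0,q2} splits into {q0} and {q2}.
On input 0, block {q1,q5} splits into {q1} and {q5}.
The partition is now stable with 6 blocks: {q3,q4} | {q0} | {q1} | {q6} | {q2} | {q5}.

6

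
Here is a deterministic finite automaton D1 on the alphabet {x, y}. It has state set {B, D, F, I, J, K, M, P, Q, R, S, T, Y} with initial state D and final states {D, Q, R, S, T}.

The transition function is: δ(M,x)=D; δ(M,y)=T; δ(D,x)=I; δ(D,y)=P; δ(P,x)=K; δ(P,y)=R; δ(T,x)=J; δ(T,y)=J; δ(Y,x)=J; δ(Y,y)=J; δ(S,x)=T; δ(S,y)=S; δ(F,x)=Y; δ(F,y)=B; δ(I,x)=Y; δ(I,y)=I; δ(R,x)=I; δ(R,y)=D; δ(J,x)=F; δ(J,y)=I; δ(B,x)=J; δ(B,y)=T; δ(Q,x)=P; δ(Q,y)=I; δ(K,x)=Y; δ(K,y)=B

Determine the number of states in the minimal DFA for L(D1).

9

First remove the unreachable states {M,Q,S}; 10 states remain.
Initial partition by acceptance: {D,R,T} | {B,F,I,J,K,P,Y}.
Split {D,R,T} by δ(·,y) → {D,T} and {R}.
Split {B,F,I,J,K,P,Y} by δ(·,y) → {F,I,J,K,Y} and {P} and {B}.
Split {D,T} by δ(·,y) → {T} and {D}.
On input y, block {F,I,J,K,Y} splits into {I,J,Y} and {F,K}.
Split {I,J,Y} by δ(·,x) → {I,Y} and {J}.
Refine {I,Y} on symbol x: members go to different blocks, giving {I} and {Y}.
The partition is now stable with 9 blocks: {T} | {I} | {R} | {P} | {B} | {D} | {F,K} | {J} | {Y}.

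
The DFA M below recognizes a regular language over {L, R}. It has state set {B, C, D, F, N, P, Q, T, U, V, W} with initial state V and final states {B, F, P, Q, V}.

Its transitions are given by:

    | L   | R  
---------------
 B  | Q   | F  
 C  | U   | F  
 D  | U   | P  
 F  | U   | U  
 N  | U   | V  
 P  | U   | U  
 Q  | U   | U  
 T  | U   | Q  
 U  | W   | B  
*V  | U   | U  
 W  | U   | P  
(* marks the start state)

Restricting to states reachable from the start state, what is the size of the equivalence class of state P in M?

Reachable states from the start: {B,F,P,Q,U,V,W}. Unreachable: {C,D,N,T} — drop them.
P0 = {B,F,P,Q,V} | {U,W}.
Split {B,F,P,Q,V} by δ(·,L) → {F,P,Q,V} and {B}.
On input R, block {U,W} splits into {W} and {U}.
Stable partition: {F,P,Q,V} | {W} | {B} | {U} — 4 equivalence classes.
The equivalence class containing P is {F,P,Q,V}, of size 4.

4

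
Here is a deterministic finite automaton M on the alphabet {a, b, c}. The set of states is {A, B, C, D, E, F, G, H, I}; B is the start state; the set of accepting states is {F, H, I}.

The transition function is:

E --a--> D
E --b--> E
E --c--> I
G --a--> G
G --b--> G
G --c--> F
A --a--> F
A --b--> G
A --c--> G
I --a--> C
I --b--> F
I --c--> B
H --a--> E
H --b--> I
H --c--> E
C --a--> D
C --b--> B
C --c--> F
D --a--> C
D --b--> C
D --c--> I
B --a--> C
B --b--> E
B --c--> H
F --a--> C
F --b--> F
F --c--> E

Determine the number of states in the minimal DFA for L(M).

2

States {A,G} cannot be reached from the start state, so discard them.
P0 = {F,H,I} | {B,C,D,E}.
The partition is now stable with 2 blocks: {F,H,I} | {B,C,D,E}.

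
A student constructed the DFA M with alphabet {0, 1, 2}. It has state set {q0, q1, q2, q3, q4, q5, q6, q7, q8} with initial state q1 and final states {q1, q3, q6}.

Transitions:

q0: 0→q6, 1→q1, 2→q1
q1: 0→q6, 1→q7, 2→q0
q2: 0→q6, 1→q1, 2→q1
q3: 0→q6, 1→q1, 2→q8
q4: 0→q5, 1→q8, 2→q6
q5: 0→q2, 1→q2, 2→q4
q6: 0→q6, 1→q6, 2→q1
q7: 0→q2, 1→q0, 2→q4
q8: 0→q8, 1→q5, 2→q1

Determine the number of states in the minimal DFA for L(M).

6

First remove the unreachable states {q3}; 8 states remain.
P0 = {q1,q6} | {q0,q2,q4,q5,q7,q8}.
On input 1, block {q1,q6} splits into {q1} and {q6}.
On input 0, block {q0,q2,q4,q5,q7,q8} splits into {q4,q5,q7,q8} and {q0,q2}.
Split {q4,q5,q7,q8} by δ(·,0) → {q4,q8} and {q5,q7}.
Refine {q4,q8} on symbol 0: members go to different blocks, giving {q4} and {q8}.
The partition is now stable with 6 blocks: {q1} | {q4} | {q6} | {q0,q2} | {q5,q7} | {q8}.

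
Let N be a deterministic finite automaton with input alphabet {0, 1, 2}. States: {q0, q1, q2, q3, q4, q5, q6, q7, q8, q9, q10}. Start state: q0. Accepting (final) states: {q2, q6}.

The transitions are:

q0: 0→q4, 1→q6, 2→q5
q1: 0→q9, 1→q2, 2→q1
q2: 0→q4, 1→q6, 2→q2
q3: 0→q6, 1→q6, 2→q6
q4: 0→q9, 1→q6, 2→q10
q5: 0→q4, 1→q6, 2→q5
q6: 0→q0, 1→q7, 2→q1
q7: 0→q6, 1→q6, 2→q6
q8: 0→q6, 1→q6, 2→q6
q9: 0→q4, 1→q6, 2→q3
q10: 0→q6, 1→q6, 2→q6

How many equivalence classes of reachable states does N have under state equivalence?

Reachable states from the start: {q0,q1,q2,q3,q4,q5,q6,q7,q9,q10}. Unreachable: {q8} — drop them.
Start with accepting vs non-accepting: {q2,q6} | {q0,q1,q3,q4,q5,q7,q9,q10}.
On input 1, block {q2,q6} splits into {q2} and {q6}.
Refine {q0,q1,q3,q4,q5,q7,q9,q10} on symbol 0: members go to different blocks, giving {q0,q1,q4,q5,q9} and {q3,q7,q10}.
Refine {q0,q1,q4,q5,q9} on symbol 1: members go to different blocks, giving {q0,q4,q5,q9} and {q1}.
Split {q0,q4,q5,q9} by δ(·,2) → {q0,q5} and {q4,q9}.
No further refinement is possible. Final partition (6 blocks): {q2} | {q0,q5} | {q6} | {q3,q7,q10} | {q1} | {q4,q9}.

6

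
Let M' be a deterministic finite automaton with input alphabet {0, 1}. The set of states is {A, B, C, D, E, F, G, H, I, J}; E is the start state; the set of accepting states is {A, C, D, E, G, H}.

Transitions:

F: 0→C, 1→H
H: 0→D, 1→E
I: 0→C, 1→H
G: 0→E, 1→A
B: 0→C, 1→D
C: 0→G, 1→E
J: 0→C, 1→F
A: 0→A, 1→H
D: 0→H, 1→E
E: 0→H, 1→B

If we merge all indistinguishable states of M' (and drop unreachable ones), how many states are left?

6

Reachable states from the start: {A,B,C,D,E,G,H}. Unreachable: {F,I,J} — drop them.
Start with accepting vs non-accepting: {A,C,D,E,G,H} | {B}.
On input 1, block {A,C,D,E,G,H} splits into {A,C,D,G,H} and {E}.
Split {A,C,D,G,H} by δ(·,0) → {A,C,D,H} and {G}.
Refine {A,C,D,H} on symbol 0: members go to different blocks, giving {A,D,H} and {C}.
Refine {A,D,H} on symbol 1: members go to different blocks, giving {D,H} and {A}.
No further refinement is possible. Final partition (6 blocks): {D,H} | {B} | {E} | {G} | {C} | {A}.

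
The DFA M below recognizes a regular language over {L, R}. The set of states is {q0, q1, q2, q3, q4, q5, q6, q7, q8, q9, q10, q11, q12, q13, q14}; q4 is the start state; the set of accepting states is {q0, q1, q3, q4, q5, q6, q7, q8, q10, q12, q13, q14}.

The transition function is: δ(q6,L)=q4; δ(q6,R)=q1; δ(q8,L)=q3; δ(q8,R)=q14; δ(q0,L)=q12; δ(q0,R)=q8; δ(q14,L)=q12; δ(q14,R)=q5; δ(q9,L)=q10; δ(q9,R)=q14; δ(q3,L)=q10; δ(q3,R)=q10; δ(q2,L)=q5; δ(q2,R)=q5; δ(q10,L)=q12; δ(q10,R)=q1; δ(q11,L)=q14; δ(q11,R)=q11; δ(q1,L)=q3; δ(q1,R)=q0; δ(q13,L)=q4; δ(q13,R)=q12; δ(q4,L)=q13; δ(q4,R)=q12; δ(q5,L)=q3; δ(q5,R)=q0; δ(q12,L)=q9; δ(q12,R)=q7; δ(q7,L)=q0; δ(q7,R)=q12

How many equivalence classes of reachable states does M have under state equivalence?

First remove the unreachable states {q2,q6,q11}; 12 states remain.
Initial partition by acceptance: {q0,q1,q3,q4,q5,q7,q8,q10,q12,q13,q14} | {q9}.
Refine {q0,q1,q3,q4,q5,q7,q8,q10,q12,q13,q14} on symbol L: members go to different blocks, giving {q0,q1,q3,q4,q5,q7,q8,q10,q13,q14} and {q12}.
On input L, block {q0,q1,q3,q4,q5,q7,q8,q10,q13,q14} splits into {q1,q3,q4,q5,q7,q8,q13} and {q0,q10,q14}.
On input L, block {q1,q3,q4,q5,q7,q8,q13} splits into {q1,q4,q5,q8,q13} and {q3,q7}.
Refine {q1,q4,q5,q8,q13} on symbol L: members go to different blocks, giving {q1,q5,q8} and {q4,q13}.
On input R, block {q3,q7} splits into {q3} and {q7}.
No further refinement is possible. Final partition (7 blocks): {q1,q5,q8} | {q9} | {q12} | {q0,q10,q14} | {q3} | {q4,q13} | {q7}.

7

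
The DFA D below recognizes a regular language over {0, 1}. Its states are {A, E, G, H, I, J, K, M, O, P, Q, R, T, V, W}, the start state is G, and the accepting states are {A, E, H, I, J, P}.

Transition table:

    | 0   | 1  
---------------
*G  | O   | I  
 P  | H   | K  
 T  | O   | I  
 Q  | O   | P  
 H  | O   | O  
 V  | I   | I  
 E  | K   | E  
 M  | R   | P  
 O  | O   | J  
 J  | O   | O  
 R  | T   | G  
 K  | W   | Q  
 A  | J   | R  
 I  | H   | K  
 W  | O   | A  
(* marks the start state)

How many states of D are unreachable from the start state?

BFS from G reaches {A, G, H, I, J, K, O, P, Q, R, T, W}; the 3 state(s) E, M, V are never visited.

3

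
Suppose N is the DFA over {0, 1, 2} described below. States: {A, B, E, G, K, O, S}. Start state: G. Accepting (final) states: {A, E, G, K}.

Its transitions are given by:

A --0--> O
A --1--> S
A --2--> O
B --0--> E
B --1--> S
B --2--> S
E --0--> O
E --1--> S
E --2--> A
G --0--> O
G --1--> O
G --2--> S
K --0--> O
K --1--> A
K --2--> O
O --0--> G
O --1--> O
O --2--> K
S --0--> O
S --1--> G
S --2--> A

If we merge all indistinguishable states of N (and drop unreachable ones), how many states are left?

States {B,E} cannot be reached from the start state, so discard them.
P0 = {A,G,K} | {O,S}.
Split {A,G,K} by δ(·,1) → {A,G} and {K}.
Split {O,S} by δ(·,0) → {S} and {O}.
On input 1, block {A,G} splits into {A} and {G}.
No further refinement is possible. Final partition (5 blocks): {A} | {S} | {K} | {O} | {G}.

5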